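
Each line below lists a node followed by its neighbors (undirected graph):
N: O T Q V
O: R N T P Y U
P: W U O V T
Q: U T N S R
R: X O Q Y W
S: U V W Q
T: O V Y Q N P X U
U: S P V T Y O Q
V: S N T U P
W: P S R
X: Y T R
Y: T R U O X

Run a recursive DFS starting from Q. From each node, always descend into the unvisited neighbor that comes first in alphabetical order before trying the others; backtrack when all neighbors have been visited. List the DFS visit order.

Visit Q
Q → N
N → O
O → P
P → T
T → U
U → S
S → V
S → W
W → R
R → X
X → Y

Q -> N -> O -> P -> T -> U -> S -> V -> W -> R -> X -> Y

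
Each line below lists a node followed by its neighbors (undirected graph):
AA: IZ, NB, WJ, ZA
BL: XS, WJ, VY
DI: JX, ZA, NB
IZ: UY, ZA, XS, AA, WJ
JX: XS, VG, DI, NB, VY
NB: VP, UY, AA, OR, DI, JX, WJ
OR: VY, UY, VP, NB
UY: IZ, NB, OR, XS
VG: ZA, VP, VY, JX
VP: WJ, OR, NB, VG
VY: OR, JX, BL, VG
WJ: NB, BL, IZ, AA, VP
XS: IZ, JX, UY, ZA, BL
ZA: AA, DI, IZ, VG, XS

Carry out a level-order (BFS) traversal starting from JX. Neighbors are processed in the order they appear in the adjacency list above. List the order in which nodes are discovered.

JX, XS, VG, DI, NB, VY, IZ, UY, ZA, BL, VP, AA, OR, WJ

Visit JX; enqueue XS, VG, DI, NB, VY → queue [XS, VG, DI, NB, VY]
Visit XS; enqueue IZ, UY, ZA, BL → queue [VG, DI, NB, VY, IZ, UY, ZA, BL]
Visit VG; enqueue VP → queue [DI, NB, VY, IZ, UY, ZA, BL, VP]
Visit DI → queue [NB, VY, IZ, UY, ZA, BL, VP]
Visit NB; enqueue AA, OR, WJ → queue [VY, IZ, UY, ZA, BL, VP, AA, OR, WJ]
Visit VY → queue [IZ, UY, ZA, BL, VP, AA, OR, WJ]
Visit IZ → queue [UY, ZA, BL, VP, AA, OR, WJ]
Visit UY → queue [ZA, BL, VP, AA, OR, WJ]
Visit ZA → queue [BL, VP, AA, OR, WJ]
Visit BL → queue [VP, AA, OR, WJ]
Visit VP → queue [AA, OR, WJ]
Visit AA → queue [OR, WJ]
Visit OR → queue [WJ]
Visit WJ → queue []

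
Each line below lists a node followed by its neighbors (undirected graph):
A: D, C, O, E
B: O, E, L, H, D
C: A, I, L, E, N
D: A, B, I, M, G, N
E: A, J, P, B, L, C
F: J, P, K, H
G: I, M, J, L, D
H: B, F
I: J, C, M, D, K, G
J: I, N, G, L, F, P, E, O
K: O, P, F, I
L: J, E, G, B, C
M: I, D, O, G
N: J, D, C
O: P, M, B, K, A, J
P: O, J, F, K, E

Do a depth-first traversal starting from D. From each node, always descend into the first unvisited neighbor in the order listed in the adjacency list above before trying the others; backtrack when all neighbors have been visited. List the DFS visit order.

Visit D
D → A
A → C
C → I
I → J
J → N
J → G
G → M
M → O
O → P
P → F
F → K
F → H
H → B
B → E
E → L

D -> A -> C -> I -> J -> N -> G -> M -> O -> P -> F -> K -> H -> B -> E -> L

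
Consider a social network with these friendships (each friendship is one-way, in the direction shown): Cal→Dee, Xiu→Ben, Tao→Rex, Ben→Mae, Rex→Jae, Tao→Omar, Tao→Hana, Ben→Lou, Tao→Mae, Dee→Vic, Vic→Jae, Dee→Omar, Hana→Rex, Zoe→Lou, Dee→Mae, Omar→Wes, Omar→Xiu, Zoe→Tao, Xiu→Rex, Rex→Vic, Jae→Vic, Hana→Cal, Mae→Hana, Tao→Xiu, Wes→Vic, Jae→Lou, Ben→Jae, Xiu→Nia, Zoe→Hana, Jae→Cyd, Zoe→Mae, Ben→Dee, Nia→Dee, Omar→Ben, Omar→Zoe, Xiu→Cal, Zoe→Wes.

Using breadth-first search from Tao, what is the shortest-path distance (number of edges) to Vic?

2

Level 0: Tao
Level 1: Hana, Mae, Omar, Rex, Xiu
Level 2: Ben, Cal, Jae, Nia, Vic, Wes, Zoe
Level 3: Cyd, Dee, Lou
Vic first appears at level 2.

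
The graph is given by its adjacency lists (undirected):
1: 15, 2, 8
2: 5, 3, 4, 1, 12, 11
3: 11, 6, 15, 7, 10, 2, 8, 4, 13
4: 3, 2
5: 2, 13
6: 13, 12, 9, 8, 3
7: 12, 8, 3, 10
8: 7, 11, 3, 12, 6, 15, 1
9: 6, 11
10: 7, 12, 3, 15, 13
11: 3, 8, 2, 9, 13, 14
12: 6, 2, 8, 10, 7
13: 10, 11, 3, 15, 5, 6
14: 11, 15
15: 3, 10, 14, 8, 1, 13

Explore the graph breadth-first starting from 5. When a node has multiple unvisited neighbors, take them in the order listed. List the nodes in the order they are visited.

Visit 5; enqueue 2, 13 → queue [2, 13]
Visit 2; enqueue 3, 4, 1, 12, 11 → queue [13, 3, 4, 1, 12, 11]
Visit 13; enqueue 10, 15, 6 → queue [3, 4, 1, 12, 11, 10, 15, 6]
Visit 3; enqueue 7, 8 → queue [4, 1, 12, 11, 10, 15, 6, 7, 8]
Visit 4 → queue [1, 12, 11, 10, 15, 6, 7, 8]
Visit 1 → queue [12, 11, 10, 15, 6, 7, 8]
Visit 12 → queue [11, 10, 15, 6, 7, 8]
Visit 11; enqueue 9, 14 → queue [10, 15, 6, 7, 8, 9, 14]
Visit 10 → queue [15, 6, 7, 8, 9, 14]
Visit 15 → queue [6, 7, 8, 9, 14]
Visit 6 → queue [7, 8, 9, 14]
Visit 7 → queue [8, 9, 14]
Visit 8 → queue [9, 14]
Visit 9 → queue [14]
Visit 14 → queue []

5 2 13 3 4 1 12 11 10 15 6 7 8 9 14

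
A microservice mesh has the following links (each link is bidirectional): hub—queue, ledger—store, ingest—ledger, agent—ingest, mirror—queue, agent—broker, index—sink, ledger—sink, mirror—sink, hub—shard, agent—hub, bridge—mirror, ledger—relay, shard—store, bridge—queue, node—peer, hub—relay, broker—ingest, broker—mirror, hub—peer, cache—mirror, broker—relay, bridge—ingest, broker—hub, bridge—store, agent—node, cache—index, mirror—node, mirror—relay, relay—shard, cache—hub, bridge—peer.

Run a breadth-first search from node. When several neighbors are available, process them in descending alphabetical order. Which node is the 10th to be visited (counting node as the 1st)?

cache

Visit node; enqueue peer, mirror, agent → queue [peer, mirror, agent]
Visit peer; enqueue hub, bridge → queue [mirror, agent, hub, bridge]
Visit mirror; enqueue sink, relay, queue, cache, broker → queue [agent, hub, bridge, sink, relay, queue, cache, broker]
Visit agent; enqueue ingest → queue [hub, bridge, sink, relay, queue, cache, broker, ingest]
Visit hub; enqueue shard → queue [bridge, sink, relay, queue, cache, broker, ingest, shard]
Visit bridge; enqueue store → queue [sink, relay, queue, cache, broker, ingest, shard, store]
Visit sink; enqueue ledger, index → queue [relay, queue, cache, broker, ingest, shard, store, ledger, index]
Visit relay → queue [queue, cache, broker, ingest, shard, store, ledger, index]
Visit queue → queue [cache, broker, ingest, shard, store, ledger, index]
Visit cache → queue [broker, ingest, shard, store, ledger, index]
Visit broker → queue [ingest, shard, store, ledger, index]
Visit ingest → queue [shard, store, ledger, index]
Visit shard → queue [store, ledger, index]
Visit store → queue [ledger, index]
Visit ledger → queue [index]
Visit index → queue []

Visit order: node, peer, mirror, agent, hub, bridge, sink, relay, queue, cache, broker, ingest, shard, store, ledger, index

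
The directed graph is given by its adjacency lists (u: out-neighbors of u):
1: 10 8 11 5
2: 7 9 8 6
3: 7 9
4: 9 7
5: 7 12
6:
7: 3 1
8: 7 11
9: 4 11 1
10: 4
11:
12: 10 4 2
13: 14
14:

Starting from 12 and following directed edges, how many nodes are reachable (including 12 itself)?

12

BFS from 12 visits: 12, 2, 4, 10, 6, 7, 8, 9, 1, 3, 11, 5
Reachable nodes: 12 of 14 total.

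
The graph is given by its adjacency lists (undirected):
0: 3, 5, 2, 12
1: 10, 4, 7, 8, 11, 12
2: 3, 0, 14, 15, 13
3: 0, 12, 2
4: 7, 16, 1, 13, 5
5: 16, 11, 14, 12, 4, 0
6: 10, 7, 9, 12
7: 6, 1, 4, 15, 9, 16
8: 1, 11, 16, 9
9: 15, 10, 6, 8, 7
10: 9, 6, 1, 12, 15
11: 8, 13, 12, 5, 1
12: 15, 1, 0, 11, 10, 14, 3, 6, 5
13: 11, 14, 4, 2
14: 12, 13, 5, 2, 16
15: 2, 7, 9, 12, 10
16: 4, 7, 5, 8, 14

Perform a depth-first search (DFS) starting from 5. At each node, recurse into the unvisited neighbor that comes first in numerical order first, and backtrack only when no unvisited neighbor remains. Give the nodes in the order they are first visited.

5, 0, 2, 3, 12, 1, 4, 7, 6, 9, 8, 11, 13, 14, 16, 10, 15

Visit 5
5 → 0
0 → 2
2 → 3
3 → 12
12 → 1
1 → 4
4 → 7
7 → 6
6 → 9
9 → 8
8 → 11
11 → 13
13 → 14
14 → 16
9 → 10
10 → 15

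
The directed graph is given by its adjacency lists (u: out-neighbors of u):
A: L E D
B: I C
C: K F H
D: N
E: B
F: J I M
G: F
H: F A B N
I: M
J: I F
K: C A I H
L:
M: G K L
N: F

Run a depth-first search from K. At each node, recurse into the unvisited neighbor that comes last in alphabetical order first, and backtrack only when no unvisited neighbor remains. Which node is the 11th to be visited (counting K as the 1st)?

Visit K
K → I
I → M
M → L
M → G
G → F
F → J
K → H
H → N
H → B
B → C
H → A
A → E
A → D

Visit order: K, I, M, L, G, F, J, H, N, B, C, A, E, D

C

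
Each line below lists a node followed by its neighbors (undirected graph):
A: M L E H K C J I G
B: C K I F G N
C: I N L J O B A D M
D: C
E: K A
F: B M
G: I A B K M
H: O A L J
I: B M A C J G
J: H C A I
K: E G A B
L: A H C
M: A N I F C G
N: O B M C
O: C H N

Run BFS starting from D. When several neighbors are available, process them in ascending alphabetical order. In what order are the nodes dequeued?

Visit D; enqueue C → queue [C]
Visit C; enqueue A, B, I, J, L, M, N, O → queue [A, B, I, J, L, M, N, O]
Visit A; enqueue E, G, H, K → queue [B, I, J, L, M, N, O, E, G, H, K]
Visit B; enqueue F → queue [I, J, L, M, N, O, E, G, H, K, F]
Visit I → queue [J, L, M, N, O, E, G, H, K, F]
Visit J → queue [L, M, N, O, E, G, H, K, F]
Visit L → queue [M, N, O, E, G, H, K, F]
Visit M → queue [N, O, E, G, H, K, F]
Visit N → queue [O, E, G, H, K, F]
Visit O → queue [E, G, H, K, F]
Visit E → queue [G, H, K, F]
Visit G → queue [H, K, F]
Visit H → queue [K, F]
Visit K → queue [F]
Visit F → queue []

D → C → A → B → I → J → L → M → N → O → E → G → H → K → F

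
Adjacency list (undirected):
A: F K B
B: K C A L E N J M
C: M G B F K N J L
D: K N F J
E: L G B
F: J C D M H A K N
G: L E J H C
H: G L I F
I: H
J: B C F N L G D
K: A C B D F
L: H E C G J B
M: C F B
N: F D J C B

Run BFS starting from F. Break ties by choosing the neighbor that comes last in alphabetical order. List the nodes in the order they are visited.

Visit F; enqueue N, M, K, J, H, D, C, A → queue [N, M, K, J, H, D, C, A]
Visit N; enqueue B → queue [M, K, J, H, D, C, A, B]
Visit M → queue [K, J, H, D, C, A, B]
Visit K → queue [J, H, D, C, A, B]
Visit J; enqueue L, G → queue [H, D, C, A, B, L, G]
Visit H; enqueue I → queue [D, C, A, B, L, G, I]
Visit D → queue [C, A, B, L, G, I]
Visit C → queue [A, B, L, G, I]
Visit A → queue [B, L, G, I]
Visit B; enqueue E → queue [L, G, I, E]
Visit L → queue [G, I, E]
Visit G → queue [I, E]
Visit I → queue [E]
Visit E → queue []

F -> N -> M -> K -> J -> H -> D -> C -> A -> B -> L -> G -> I -> E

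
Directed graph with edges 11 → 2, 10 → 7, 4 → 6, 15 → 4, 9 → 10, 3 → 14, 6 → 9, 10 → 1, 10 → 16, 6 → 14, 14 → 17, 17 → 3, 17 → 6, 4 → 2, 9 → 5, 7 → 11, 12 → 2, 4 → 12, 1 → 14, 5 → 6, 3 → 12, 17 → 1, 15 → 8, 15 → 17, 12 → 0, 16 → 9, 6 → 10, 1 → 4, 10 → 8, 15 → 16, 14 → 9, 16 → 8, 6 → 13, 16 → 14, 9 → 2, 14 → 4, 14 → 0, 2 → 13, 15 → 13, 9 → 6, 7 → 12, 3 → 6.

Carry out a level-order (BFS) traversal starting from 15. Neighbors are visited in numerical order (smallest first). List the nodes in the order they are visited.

15 -> 4 -> 8 -> 13 -> 16 -> 17 -> 2 -> 6 -> 12 -> 9 -> 14 -> 1 -> 3 -> 10 -> 0 -> 5 -> 7 -> 11

Visit 15; enqueue 4, 8, 13, 16, 17 → queue [4, 8, 13, 16, 17]
Visit 4; enqueue 2, 6, 12 → queue [8, 13, 16, 17, 2, 6, 12]
Visit 8 → queue [13, 16, 17, 2, 6, 12]
Visit 13 → queue [16, 17, 2, 6, 12]
Visit 16; enqueue 9, 14 → queue [17, 2, 6, 12, 9, 14]
Visit 17; enqueue 1, 3 → queue [2, 6, 12, 9, 14, 1, 3]
Visit 2 → queue [6, 12, 9, 14, 1, 3]
Visit 6; enqueue 10 → queue [12, 9, 14, 1, 3, 10]
Visit 12; enqueue 0 → queue [9, 14, 1, 3, 10, 0]
Visit 9; enqueue 5 → queue [14, 1, 3, 10, 0, 5]
Visit 14 → queue [1, 3, 10, 0, 5]
Visit 1 → queue [3, 10, 0, 5]
Visit 3 → queue [10, 0, 5]
Visit 10; enqueue 7 → queue [0, 5, 7]
Visit 0 → queue [5, 7]
Visit 5 → queue [7]
Visit 7; enqueue 11 → queue [11]
Visit 11 → queue []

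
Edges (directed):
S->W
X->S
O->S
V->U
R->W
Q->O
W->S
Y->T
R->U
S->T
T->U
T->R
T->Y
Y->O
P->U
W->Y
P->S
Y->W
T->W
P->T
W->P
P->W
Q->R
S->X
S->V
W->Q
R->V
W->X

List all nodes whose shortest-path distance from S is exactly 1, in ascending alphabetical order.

T, V, W, X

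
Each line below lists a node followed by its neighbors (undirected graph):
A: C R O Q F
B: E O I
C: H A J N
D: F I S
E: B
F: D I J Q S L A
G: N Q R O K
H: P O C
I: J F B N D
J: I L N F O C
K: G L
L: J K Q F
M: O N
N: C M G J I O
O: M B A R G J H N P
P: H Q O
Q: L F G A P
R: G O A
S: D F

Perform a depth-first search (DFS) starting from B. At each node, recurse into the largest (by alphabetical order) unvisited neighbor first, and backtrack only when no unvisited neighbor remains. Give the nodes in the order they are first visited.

B, O, R, G, Q, P, H, C, N, M, J, L, K, F, S, D, I, A, E

Visit B
B → O
O → R
R → G
G → Q
Q → P
P → H
H → C
C → N
N → M
N → J
J → L
L → K
L → F
F → S
S → D
D → I
F → A
B → E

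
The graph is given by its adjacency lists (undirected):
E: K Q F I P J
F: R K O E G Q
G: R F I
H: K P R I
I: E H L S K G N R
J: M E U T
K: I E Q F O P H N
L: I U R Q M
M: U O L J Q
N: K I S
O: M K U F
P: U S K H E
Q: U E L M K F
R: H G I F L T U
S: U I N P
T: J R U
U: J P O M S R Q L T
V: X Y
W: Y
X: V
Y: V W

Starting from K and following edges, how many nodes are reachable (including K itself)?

BFS from K visits: K, I, E, Q, F, O, P, H, N, L, S, G, R, J, U, M, T
Reachable nodes: 17 of 21 total.

17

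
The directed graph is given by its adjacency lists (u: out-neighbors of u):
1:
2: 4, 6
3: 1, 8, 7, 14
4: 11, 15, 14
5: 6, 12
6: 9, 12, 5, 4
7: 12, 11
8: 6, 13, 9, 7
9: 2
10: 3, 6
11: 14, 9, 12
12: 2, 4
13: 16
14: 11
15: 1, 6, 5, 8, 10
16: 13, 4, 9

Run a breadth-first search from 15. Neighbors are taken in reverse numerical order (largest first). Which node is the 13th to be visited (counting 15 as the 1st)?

14

Visit 15; enqueue 10, 8, 6, 5, 1 → queue [10, 8, 6, 5, 1]
Visit 10; enqueue 3 → queue [8, 6, 5, 1, 3]
Visit 8; enqueue 13, 9, 7 → queue [6, 5, 1, 3, 13, 9, 7]
Visit 6; enqueue 12, 4 → queue [5, 1, 3, 13, 9, 7, 12, 4]
Visit 5 → queue [1, 3, 13, 9, 7, 12, 4]
Visit 1 → queue [3, 13, 9, 7, 12, 4]
Visit 3; enqueue 14 → queue [13, 9, 7, 12, 4, 14]
Visit 13; enqueue 16 → queue [9, 7, 12, 4, 14, 16]
Visit 9; enqueue 2 → queue [7, 12, 4, 14, 16, 2]
Visit 7; enqueue 11 → queue [12, 4, 14, 16, 2, 11]
Visit 12 → queue [4, 14, 16, 2, 11]
Visit 4 → queue [14, 16, 2, 11]
Visit 14 → queue [16, 2, 11]
Visit 16 → queue [2, 11]
Visit 2 → queue [11]
Visit 11 → queue []

Visit order: 15, 10, 8, 6, 5, 1, 3, 13, 9, 7, 12, 4, 14, 16, 2, 11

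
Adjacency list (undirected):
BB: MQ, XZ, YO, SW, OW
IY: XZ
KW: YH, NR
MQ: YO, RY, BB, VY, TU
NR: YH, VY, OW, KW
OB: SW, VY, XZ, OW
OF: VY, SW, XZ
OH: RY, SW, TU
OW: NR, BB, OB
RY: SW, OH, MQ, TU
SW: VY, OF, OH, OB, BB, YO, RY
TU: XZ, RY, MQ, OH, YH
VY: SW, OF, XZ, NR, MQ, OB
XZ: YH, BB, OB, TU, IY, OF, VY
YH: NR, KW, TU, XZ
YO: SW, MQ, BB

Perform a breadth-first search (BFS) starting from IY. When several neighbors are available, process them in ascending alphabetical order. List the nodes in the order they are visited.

Visit IY; enqueue XZ → queue [XZ]
Visit XZ; enqueue BB, OB, OF, TU, VY, YH → queue [BB, OB, OF, TU, VY, YH]
Visit BB; enqueue MQ, OW, SW, YO → queue [OB, OF, TU, VY, YH, MQ, OW, SW, YO]
Visit OB → queue [OF, TU, VY, YH, MQ, OW, SW, YO]
Visit OF → queue [TU, VY, YH, MQ, OW, SW, YO]
Visit TU; enqueue OH, RY → queue [VY, YH, MQ, OW, SW, YO, OH, RY]
Visit VY; enqueue NR → queue [YH, MQ, OW, SW, YO, OH, RY, NR]
Visit YH; enqueue KW → queue [MQ, OW, SW, YO, OH, RY, NR, KW]
Visit MQ → queue [OW, SW, YO, OH, RY, NR, KW]
Visit OW → queue [SW, YO, OH, RY, NR, KW]
Visit SW → queue [YO, OH, RY, NR, KW]
Visit YO → queue [OH, RY, NR, KW]
Visit OH → queue [RY, NR, KW]
Visit RY → queue [NR, KW]
Visit NR → queue [KW]
Visit KW → queue []

IY → XZ → BB → OB → OF → TU → VY → YH → MQ → OW → SW → YO → OH → RY → NR → KW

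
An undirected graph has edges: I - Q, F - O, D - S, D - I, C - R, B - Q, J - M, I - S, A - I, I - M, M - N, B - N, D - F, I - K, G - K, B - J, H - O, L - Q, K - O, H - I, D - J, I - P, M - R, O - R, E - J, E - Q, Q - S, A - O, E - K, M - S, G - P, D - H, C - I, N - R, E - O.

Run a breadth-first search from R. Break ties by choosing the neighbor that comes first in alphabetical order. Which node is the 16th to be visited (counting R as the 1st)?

P

Visit R; enqueue C, M, N, O → queue [C, M, N, O]
Visit C; enqueue I → queue [M, N, O, I]
Visit M; enqueue J, S → queue [N, O, I, J, S]
Visit N; enqueue B → queue [O, I, J, S, B]
Visit O; enqueue A, E, F, H, K → queue [I, J, S, B, A, E, F, H, K]
Visit I; enqueue D, P, Q → queue [J, S, B, A, E, F, H, K, D, P, Q]
Visit J → queue [S, B, A, E, F, H, K, D, P, Q]
Visit S → queue [B, A, E, F, H, K, D, P, Q]
Visit B → queue [A, E, F, H, K, D, P, Q]
Visit A → queue [E, F, H, K, D, P, Q]
Visit E → queue [F, H, K, D, P, Q]
Visit F → queue [H, K, D, P, Q]
Visit H → queue [K, D, P, Q]
Visit K; enqueue G → queue [D, P, Q, G]
Visit D → queue [P, Q, G]
Visit P → queue [Q, G]
Visit Q; enqueue L → queue [G, L]
Visit G → queue [L]
Visit L → queue []

Visit order: R, C, M, N, O, I, J, S, B, A, E, F, H, K, D, P, Q, G, L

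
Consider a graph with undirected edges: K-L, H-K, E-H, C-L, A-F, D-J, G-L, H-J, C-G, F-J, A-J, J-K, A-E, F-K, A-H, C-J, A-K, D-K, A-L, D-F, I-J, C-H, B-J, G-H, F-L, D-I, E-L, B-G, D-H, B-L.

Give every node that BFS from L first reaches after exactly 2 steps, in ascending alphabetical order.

Level 0: L
Level 1: A, B, C, E, F, G, K
Level 2: D, H, J
Level 3: I

D, H, J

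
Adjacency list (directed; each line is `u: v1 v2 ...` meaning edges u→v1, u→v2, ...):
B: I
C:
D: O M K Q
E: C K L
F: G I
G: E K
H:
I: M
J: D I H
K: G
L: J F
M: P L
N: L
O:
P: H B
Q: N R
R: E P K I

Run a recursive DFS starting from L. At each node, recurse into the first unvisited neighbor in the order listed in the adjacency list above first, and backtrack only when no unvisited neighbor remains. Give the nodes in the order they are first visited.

L, J, D, O, M, P, H, B, I, K, G, E, C, Q, N, R, F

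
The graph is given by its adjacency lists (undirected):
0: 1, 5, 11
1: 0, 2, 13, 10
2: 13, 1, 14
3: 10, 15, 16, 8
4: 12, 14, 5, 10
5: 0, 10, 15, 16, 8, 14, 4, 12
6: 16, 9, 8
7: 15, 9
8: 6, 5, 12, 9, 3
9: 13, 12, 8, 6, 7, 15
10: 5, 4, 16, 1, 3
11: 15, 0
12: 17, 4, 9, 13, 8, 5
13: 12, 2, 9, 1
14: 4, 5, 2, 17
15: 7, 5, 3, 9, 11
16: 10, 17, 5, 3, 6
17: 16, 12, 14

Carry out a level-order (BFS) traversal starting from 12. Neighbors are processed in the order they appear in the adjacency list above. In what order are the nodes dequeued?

Visit 12; enqueue 17, 4, 9, 13, 8, 5 → queue [17, 4, 9, 13, 8, 5]
Visit 17; enqueue 16, 14 → queue [4, 9, 13, 8, 5, 16, 14]
Visit 4; enqueue 10 → queue [9, 13, 8, 5, 16, 14, 10]
Visit 9; enqueue 6, 7, 15 → queue [13, 8, 5, 16, 14, 10, 6, 7, 15]
Visit 13; enqueue 2, 1 → queue [8, 5, 16, 14, 10, 6, 7, 15, 2, 1]
Visit 8; enqueue 3 → queue [5, 16, 14, 10, 6, 7, 15, 2, 1, 3]
Visit 5; enqueue 0 → queue [16, 14, 10, 6, 7, 15, 2, 1, 3, 0]
Visit 16 → queue [14, 10, 6, 7, 15, 2, 1, 3, 0]
Visit 14 → queue [10, 6, 7, 15, 2, 1, 3, 0]
Visit 10 → queue [6, 7, 15, 2, 1, 3, 0]
Visit 6 → queue [7, 15, 2, 1, 3, 0]
Visit 7 → queue [15, 2, 1, 3, 0]
Visit 15; enqueue 11 → queue [2, 1, 3, 0, 11]
Visit 2 → queue [1, 3, 0, 11]
Visit 1 → queue [3, 0, 11]
Visit 3 → queue [0, 11]
Visit 0 → queue [11]
Visit 11 → queue []

12 17 4 9 13 8 5 16 14 10 6 7 15 2 1 3 0 11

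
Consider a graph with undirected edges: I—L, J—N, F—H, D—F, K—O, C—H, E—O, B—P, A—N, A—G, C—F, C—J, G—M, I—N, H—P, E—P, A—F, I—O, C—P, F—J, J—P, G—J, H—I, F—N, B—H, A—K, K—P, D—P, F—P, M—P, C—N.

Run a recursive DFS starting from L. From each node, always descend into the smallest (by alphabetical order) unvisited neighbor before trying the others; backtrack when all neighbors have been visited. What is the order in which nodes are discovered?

Visit L
L → I
I → H
H → B
B → P
P → C
C → F
F → A
A → G
G → J
J → N
G → M
A → K
K → O
O → E
F → D

L, I, H, B, P, C, F, A, G, J, N, M, K, O, E, D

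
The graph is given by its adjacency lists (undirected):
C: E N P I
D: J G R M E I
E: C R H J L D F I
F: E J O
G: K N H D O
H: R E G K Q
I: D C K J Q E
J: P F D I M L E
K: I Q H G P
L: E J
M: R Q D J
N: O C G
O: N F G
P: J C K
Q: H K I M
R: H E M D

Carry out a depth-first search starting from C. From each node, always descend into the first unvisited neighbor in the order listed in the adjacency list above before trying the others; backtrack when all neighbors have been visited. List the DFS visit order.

C, E, R, H, G, K, I, D, J, P, F, O, N, M, Q, L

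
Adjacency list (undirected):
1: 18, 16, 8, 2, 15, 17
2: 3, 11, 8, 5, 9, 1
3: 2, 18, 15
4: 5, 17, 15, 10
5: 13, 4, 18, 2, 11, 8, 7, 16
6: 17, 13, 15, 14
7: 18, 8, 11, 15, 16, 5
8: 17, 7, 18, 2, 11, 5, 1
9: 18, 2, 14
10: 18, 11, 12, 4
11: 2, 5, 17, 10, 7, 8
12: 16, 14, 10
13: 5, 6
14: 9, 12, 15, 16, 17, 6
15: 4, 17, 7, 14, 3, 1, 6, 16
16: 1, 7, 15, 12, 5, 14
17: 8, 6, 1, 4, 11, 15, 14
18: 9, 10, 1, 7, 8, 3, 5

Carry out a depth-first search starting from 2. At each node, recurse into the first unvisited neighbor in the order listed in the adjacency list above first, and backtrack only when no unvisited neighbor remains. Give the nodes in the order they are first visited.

2 → 3 → 18 → 9 → 14 → 12 → 16 → 1 → 8 → 17 → 6 → 13 → 5 → 4 → 15 → 7 → 11 → 10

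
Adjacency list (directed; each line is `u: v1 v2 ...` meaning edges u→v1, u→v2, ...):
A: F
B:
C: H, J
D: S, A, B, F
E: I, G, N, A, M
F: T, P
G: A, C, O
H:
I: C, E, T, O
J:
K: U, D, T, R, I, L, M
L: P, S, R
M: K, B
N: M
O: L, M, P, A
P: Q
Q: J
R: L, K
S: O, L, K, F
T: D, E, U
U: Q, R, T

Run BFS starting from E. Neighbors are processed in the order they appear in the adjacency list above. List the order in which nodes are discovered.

Visit E; enqueue I, G, N, A, M → queue [I, G, N, A, M]
Visit I; enqueue C, T, O → queue [G, N, A, M, C, T, O]
Visit G → queue [N, A, M, C, T, O]
Visit N → queue [A, M, C, T, O]
Visit A; enqueue F → queue [M, C, T, O, F]
Visit M; enqueue K, B → queue [C, T, O, F, K, B]
Visit C; enqueue H, J → queue [T, O, F, K, B, H, J]
Visit T; enqueue D, U → queue [O, F, K, B, H, J, D, U]
Visit O; enqueue L, P → queue [F, K, B, H, J, D, U, L, P]
Visit F → queue [K, B, H, J, D, U, L, P]
Visit K; enqueue R → queue [B, H, J, D, U, L, P, R]
Visit B → queue [H, J, D, U, L, P, R]
Visit H → queue [J, D, U, L, P, R]
Visit J → queue [D, U, L, P, R]
Visit D; enqueue S → queue [U, L, P, R, S]
Visit U; enqueue Q → queue [L, P, R, S, Q]
Visit L → queue [P, R, S, Q]
Visit P → queue [R, S, Q]
Visit R → queue [S, Q]
Visit S → queue [Q]
Visit Q → queue []

E, I, G, N, A, M, C, T, O, F, K, B, H, J, D, U, L, P, R, S, Q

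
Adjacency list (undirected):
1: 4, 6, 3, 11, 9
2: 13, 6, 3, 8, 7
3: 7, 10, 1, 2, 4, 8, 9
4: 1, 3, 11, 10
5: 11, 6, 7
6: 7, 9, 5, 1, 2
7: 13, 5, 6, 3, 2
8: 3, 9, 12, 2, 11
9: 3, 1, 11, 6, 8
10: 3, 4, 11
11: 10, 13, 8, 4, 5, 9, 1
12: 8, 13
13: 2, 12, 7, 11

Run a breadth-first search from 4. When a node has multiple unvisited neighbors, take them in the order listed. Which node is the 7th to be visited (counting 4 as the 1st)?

9

Visit 4; enqueue 1, 3, 11, 10 → queue [1, 3, 11, 10]
Visit 1; enqueue 6, 9 → queue [3, 11, 10, 6, 9]
Visit 3; enqueue 7, 2, 8 → queue [11, 10, 6, 9, 7, 2, 8]
Visit 11; enqueue 13, 5 → queue [10, 6, 9, 7, 2, 8, 13, 5]
Visit 10 → queue [6, 9, 7, 2, 8, 13, 5]
Visit 6 → queue [9, 7, 2, 8, 13, 5]
Visit 9 → queue [7, 2, 8, 13, 5]
Visit 7 → queue [2, 8, 13, 5]
Visit 2 → queue [8, 13, 5]
Visit 8; enqueue 12 → queue [13, 5, 12]
Visit 13 → queue [5, 12]
Visit 5 → queue [12]
Visit 12 → queue []

Visit order: 4, 1, 3, 11, 10, 6, 9, 7, 2, 8, 13, 5, 12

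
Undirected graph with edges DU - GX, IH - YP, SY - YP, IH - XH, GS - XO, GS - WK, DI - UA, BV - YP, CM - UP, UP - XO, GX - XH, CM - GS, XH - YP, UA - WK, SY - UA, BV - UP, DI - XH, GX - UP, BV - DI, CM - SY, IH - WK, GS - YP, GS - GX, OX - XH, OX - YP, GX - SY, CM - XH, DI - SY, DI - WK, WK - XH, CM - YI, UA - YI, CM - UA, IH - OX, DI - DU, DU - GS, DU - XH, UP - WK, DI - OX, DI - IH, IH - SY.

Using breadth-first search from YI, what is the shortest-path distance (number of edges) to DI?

2

Level 0: YI
Level 1: CM, UA
Level 2: DI, GS, SY, UP, WK, XH
Level 3: BV, DU, GX, IH, OX, XO, YP
DI first appears at level 2.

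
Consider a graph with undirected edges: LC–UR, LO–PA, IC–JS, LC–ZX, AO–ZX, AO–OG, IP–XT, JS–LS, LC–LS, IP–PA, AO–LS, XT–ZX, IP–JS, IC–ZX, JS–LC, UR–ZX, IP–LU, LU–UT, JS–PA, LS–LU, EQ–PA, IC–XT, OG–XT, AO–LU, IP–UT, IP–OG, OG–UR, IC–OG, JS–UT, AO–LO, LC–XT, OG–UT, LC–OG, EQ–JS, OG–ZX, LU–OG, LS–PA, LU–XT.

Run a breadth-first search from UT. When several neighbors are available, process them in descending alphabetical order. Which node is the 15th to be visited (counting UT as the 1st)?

LO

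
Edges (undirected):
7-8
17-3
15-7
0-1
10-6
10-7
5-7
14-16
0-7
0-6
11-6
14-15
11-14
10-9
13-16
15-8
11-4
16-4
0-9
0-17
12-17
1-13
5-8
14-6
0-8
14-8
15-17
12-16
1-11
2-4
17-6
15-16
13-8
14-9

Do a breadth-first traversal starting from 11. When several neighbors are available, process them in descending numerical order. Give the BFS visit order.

Visit 11; enqueue 14, 6, 4, 1 → queue [14, 6, 4, 1]
Visit 14; enqueue 16, 15, 9, 8 → queue [6, 4, 1, 16, 15, 9, 8]
Visit 6; enqueue 17, 10, 0 → queue [4, 1, 16, 15, 9, 8, 17, 10, 0]
Visit 4; enqueue 2 → queue [1, 16, 15, 9, 8, 17, 10, 0, 2]
Visit 1; enqueue 13 → queue [16, 15, 9, 8, 17, 10, 0, 2, 13]
Visit 16; enqueue 12 → queue [15, 9, 8, 17, 10, 0, 2, 13, 12]
Visit 15; enqueue 7 → queue [9, 8, 17, 10, 0, 2, 13, 12, 7]
Visit 9 → queue [8, 17, 10, 0, 2, 13, 12, 7]
Visit 8; enqueue 5 → queue [17, 10, 0, 2, 13, 12, 7, 5]
Visit 17; enqueue 3 → queue [10, 0, 2, 13, 12, 7, 5, 3]
Visit 10 → queue [0, 2, 13, 12, 7, 5, 3]
Visit 0 → queue [2, 13, 12, 7, 5, 3]
Visit 2 → queue [13, 12, 7, 5, 3]
Visit 13 → queue [12, 7, 5, 3]
Visit 12 → queue [7, 5, 3]
Visit 7 → queue [5, 3]
Visit 5 → queue [3]
Visit 3 → queue []

11 → 14 → 6 → 4 → 1 → 16 → 15 → 9 → 8 → 17 → 10 → 0 → 2 → 13 → 12 → 7 → 5 → 3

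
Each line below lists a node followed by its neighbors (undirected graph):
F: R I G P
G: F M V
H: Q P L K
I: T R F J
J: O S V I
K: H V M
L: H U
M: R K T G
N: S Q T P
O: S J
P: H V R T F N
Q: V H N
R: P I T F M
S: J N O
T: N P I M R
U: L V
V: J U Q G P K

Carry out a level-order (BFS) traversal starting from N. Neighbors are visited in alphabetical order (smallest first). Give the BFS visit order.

N → P → Q → S → T → F → H → R → V → J → O → I → M → G → K → L → U

Visit N; enqueue P, Q, S, T → queue [P, Q, S, T]
Visit P; enqueue F, H, R, V → queue [Q, S, T, F, H, R, V]
Visit Q → queue [S, T, F, H, R, V]
Visit S; enqueue J, O → queue [T, F, H, R, V, J, O]
Visit T; enqueue I, M → queue [F, H, R, V, J, O, I, M]
Visit F; enqueue G → queue [H, R, V, J, O, I, M, G]
Visit H; enqueue K, L → queue [R, V, J, O, I, M, G, K, L]
Visit R → queue [V, J, O, I, M, G, K, L]
Visit V; enqueue U → queue [J, O, I, M, G, K, L, U]
Visit J → queue [O, I, M, G, K, L, U]
Visit O → queue [I, M, G, K, L, U]
Visit I → queue [M, G, K, L, U]
Visit M → queue [G, K, L, U]
Visit G → queue [K, L, U]
Visit K → queue [L, U]
Visit L → queue [U]
Visit U → queue []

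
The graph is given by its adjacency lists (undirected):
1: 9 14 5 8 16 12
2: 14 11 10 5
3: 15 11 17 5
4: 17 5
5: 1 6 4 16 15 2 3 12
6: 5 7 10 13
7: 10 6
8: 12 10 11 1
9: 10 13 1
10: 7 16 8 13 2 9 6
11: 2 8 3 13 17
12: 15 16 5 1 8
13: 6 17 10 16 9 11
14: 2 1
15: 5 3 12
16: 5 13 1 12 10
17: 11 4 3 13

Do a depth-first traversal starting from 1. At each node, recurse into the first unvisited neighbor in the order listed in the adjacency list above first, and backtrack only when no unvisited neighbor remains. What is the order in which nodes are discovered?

1 → 9 → 10 → 7 → 6 → 5 → 4 → 17 → 11 → 2 → 14 → 8 → 12 → 15 → 3 → 16 → 13

Visit 1
1 → 9
9 → 10
10 → 7
7 → 6
6 → 5
5 → 4
4 → 17
17 → 11
11 → 2
2 → 14
11 → 8
8 → 12
12 → 15
15 → 3
12 → 16
16 → 13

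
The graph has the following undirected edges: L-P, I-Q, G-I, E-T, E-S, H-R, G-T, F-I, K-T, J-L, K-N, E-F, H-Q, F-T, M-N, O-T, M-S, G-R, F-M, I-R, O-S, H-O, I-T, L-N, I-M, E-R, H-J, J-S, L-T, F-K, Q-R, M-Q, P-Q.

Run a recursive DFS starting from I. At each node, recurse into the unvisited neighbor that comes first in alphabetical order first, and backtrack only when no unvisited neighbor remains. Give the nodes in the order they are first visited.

I, F, E, R, G, T, K, N, L, J, H, O, S, M, Q, P

Visit I
I → F
F → E
E → R
R → G
G → T
T → K
K → N
N → L
L → J
J → H
H → O
O → S
S → M
M → Q
Q → P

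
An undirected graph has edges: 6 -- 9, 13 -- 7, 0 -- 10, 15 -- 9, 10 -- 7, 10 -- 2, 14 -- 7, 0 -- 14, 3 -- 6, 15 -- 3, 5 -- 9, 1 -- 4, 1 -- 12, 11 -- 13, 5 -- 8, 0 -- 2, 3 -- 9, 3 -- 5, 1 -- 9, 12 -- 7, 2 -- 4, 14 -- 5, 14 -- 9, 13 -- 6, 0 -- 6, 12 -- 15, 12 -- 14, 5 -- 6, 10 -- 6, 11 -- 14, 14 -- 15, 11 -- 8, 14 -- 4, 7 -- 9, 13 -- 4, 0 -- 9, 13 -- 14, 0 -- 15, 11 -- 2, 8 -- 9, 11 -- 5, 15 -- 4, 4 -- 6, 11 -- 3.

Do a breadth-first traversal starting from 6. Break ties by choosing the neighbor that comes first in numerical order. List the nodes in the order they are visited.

6, 0, 3, 4, 5, 9, 10, 13, 2, 14, 15, 11, 1, 8, 7, 12

Visit 6; enqueue 0, 3, 4, 5, 9, 10, 13 → queue [0, 3, 4, 5, 9, 10, 13]
Visit 0; enqueue 2, 14, 15 → queue [3, 4, 5, 9, 10, 13, 2, 14, 15]
Visit 3; enqueue 11 → queue [4, 5, 9, 10, 13, 2, 14, 15, 11]
Visit 4; enqueue 1 → queue [5, 9, 10, 13, 2, 14, 15, 11, 1]
Visit 5; enqueue 8 → queue [9, 10, 13, 2, 14, 15, 11, 1, 8]
Visit 9; enqueue 7 → queue [10, 13, 2, 14, 15, 11, 1, 8, 7]
Visit 10 → queue [13, 2, 14, 15, 11, 1, 8, 7]
Visit 13 → queue [2, 14, 15, 11, 1, 8, 7]
Visit 2 → queue [14, 15, 11, 1, 8, 7]
Visit 14; enqueue 12 → queue [15, 11, 1, 8, 7, 12]
Visit 15 → queue [11, 1, 8, 7, 12]
Visit 11 → queue [1, 8, 7, 12]
Visit 1 → queue [8, 7, 12]
Visit 8 → queue [7, 12]
Visit 7 → queue [12]
Visit 12 → queue []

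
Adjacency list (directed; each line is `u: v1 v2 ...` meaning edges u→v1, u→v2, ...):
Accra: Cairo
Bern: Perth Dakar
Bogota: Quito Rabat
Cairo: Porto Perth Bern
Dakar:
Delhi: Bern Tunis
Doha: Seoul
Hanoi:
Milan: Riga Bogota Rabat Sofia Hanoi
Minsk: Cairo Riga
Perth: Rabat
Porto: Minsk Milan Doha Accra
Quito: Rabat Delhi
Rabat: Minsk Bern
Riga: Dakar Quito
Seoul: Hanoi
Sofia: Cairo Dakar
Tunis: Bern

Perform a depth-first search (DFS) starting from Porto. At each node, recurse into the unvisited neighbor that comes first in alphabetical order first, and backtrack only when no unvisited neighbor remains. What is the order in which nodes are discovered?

Porto, Accra, Cairo, Bern, Dakar, Perth, Rabat, Minsk, Riga, Quito, Delhi, Tunis, Doha, Seoul, Hanoi, Milan, Bogota, Sofia

Visit Porto
Porto → Accra
Accra → Cairo
Cairo → Bern
Bern → Dakar
Bern → Perth
Perth → Rabat
Rabat → Minsk
Minsk → Riga
Riga → Quito
Quito → Delhi
Delhi → Tunis
Porto → Doha
Doha → Seoul
Seoul → Hanoi
Porto → Milan
Milan → Bogota
Milan → Sofia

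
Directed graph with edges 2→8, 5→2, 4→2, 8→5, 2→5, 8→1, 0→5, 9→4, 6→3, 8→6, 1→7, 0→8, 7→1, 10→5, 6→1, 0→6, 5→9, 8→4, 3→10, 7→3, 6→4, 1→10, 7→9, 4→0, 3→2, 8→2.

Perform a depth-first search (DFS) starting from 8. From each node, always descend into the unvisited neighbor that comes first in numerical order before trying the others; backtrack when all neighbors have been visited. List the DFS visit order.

8 → 1 → 7 → 3 → 2 → 5 → 9 → 4 → 0 → 6 → 10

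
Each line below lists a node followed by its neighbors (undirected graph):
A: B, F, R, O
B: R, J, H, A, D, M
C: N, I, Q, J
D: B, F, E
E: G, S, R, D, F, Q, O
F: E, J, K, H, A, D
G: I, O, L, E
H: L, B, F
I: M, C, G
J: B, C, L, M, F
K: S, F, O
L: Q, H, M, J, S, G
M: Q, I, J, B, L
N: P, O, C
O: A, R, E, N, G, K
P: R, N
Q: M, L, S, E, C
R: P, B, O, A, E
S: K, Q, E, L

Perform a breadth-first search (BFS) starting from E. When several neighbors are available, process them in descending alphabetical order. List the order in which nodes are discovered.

Visit E; enqueue S, R, Q, O, G, F, D → queue [S, R, Q, O, G, F, D]
Visit S; enqueue L, K → queue [R, Q, O, G, F, D, L, K]
Visit R; enqueue P, B, A → queue [Q, O, G, F, D, L, K, P, B, A]
Visit Q; enqueue M, C → queue [O, G, F, D, L, K, P, B, A, M, C]
Visit O; enqueue N → queue [G, F, D, L, K, P, B, A, M, C, N]
Visit G; enqueue I → queue [F, D, L, K, P, B, A, M, C, N, I]
Visit F; enqueue J, H → queue [D, L, K, P, B, A, M, C, N, I, J, H]
Visit D → queue [L, K, P, B, A, M, C, N, I, J, H]
Visit L → queue [K, P, B, A, M, C, N, I, J, H]
Visit K → queue [P, B, A, M, C, N, I, J, H]
Visit P → queue [B, A, M, C, N, I, J, H]
Visit B → queue [A, M, C, N, I, J, H]
Visit A → queue [M, C, N, I, J, H]
Visit M → queue [C, N, I, J, H]
Visit C → queue [N, I, J, H]
Visit N → queue [I, J, H]
Visit I → queue [J, H]
Visit J → queue [H]
Visit H → queue []

E S R Q O G F D L K P B A M C N I J H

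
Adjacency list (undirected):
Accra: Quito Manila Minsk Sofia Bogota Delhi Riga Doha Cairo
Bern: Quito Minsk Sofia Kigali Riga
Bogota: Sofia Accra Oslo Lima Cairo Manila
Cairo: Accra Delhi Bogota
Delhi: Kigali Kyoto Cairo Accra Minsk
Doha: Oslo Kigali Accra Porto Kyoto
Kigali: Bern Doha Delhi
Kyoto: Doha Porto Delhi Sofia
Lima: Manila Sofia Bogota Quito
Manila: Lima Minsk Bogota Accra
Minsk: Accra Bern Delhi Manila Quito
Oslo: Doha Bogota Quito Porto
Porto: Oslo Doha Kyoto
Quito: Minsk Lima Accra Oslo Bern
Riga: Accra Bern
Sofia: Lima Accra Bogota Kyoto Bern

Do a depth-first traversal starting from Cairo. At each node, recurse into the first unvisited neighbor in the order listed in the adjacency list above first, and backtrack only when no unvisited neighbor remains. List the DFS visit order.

Cairo, Accra, Quito, Minsk, Bern, Sofia, Lima, Manila, Bogota, Oslo, Doha, Kigali, Delhi, Kyoto, Porto, Riga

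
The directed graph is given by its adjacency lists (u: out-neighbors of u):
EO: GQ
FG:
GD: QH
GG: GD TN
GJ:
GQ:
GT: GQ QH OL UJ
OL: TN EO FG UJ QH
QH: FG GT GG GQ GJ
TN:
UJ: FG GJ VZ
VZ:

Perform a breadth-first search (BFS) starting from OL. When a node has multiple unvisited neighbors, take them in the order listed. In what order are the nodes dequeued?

Visit OL; enqueue TN, EO, FG, UJ, QH → queue [TN, EO, FG, UJ, QH]
Visit TN → queue [EO, FG, UJ, QH]
Visit EO; enqueue GQ → queue [FG, UJ, QH, GQ]
Visit FG → queue [UJ, QH, GQ]
Visit UJ; enqueue GJ, VZ → queue [QH, GQ, GJ, VZ]
Visit QH; enqueue GT, GG → queue [GQ, GJ, VZ, GT, GG]
Visit GQ → queue [GJ, VZ, GT, GG]
Visit GJ → queue [VZ, GT, GG]
Visit VZ → queue [GT, GG]
Visit GT → queue [GG]
Visit GG; enqueue GD → queue [GD]
Visit GD → queue []

OL -> TN -> EO -> FG -> UJ -> QH -> GQ -> GJ -> VZ -> GT -> GG -> GD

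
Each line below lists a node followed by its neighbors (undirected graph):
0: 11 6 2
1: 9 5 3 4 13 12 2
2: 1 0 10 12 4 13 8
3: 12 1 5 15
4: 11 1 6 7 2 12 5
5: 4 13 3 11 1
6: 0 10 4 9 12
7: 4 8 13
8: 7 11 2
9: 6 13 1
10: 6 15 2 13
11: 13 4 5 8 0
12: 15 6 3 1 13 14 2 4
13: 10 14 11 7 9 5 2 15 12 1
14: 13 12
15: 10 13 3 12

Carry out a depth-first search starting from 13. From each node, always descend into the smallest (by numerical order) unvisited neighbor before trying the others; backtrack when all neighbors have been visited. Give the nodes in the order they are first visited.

13 → 1 → 2 → 0 → 6 → 4 → 5 → 3 → 12 → 14 → 15 → 10 → 11 → 8 → 7 → 9

Visit 13
13 → 1
1 → 2
2 → 0
0 → 6
6 → 4
4 → 5
5 → 3
3 → 12
12 → 14
12 → 15
15 → 10
5 → 11
11 → 8
8 → 7
6 → 9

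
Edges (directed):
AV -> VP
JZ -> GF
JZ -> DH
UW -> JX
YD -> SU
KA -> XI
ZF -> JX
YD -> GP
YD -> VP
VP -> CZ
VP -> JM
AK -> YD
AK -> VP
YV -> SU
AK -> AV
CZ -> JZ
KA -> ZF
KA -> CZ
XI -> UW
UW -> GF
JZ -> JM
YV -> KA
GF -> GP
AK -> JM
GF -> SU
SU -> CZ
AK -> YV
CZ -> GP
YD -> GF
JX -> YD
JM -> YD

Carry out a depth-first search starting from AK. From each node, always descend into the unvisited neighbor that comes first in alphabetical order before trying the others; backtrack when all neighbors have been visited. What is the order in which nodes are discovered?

Visit AK
AK → AV
AV → VP
VP → CZ
CZ → GP
CZ → JZ
JZ → DH
JZ → GF
GF → SU
JZ → JM
JM → YD
AK → YV
YV → KA
KA → XI
XI → UW
UW → JX
KA → ZF

AK, AV, VP, CZ, GP, JZ, DH, GF, SU, JM, YD, YV, KA, XI, UW, JX, ZF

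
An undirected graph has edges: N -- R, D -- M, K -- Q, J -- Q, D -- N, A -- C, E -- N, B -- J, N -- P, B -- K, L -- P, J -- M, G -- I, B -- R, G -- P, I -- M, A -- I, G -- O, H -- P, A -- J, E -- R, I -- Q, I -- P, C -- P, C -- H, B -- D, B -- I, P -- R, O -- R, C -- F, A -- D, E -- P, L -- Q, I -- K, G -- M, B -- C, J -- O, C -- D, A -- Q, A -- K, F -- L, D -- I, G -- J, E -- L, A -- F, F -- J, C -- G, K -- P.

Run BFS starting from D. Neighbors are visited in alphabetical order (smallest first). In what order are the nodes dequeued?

Visit D; enqueue A, B, C, I, M, N → queue [A, B, C, I, M, N]
Visit A; enqueue F, J, K, Q → queue [B, C, I, M, N, F, J, K, Q]
Visit B; enqueue R → queue [C, I, M, N, F, J, K, Q, R]
Visit C; enqueue G, H, P → queue [I, M, N, F, J, K, Q, R, G, H, P]
Visit I → queue [M, N, F, J, K, Q, R, G, H, P]
Visit M → queue [N, F, J, K, Q, R, G, H, P]
Visit N; enqueue E → queue [F, J, K, Q, R, G, H, P, E]
Visit F; enqueue L → queue [J, K, Q, R, G, H, P, E, L]
Visit J; enqueue O → queue [K, Q, R, G, H, P, E, L, O]
Visit K → queue [Q, R, G, H, P, E, L, O]
Visit Q → queue [R, G, H, P, E, L, O]
Visit R → queue [G, H, P, E, L, O]
Visit G → queue [H, P, E, L, O]
Visit H → queue [P, E, L, O]
Visit P → queue [E, L, O]
Visit E → queue [L, O]
Visit L → queue [O]
Visit O → queue []

D -> A -> B -> C -> I -> M -> N -> F -> J -> K -> Q -> R -> G -> H -> P -> E -> L -> O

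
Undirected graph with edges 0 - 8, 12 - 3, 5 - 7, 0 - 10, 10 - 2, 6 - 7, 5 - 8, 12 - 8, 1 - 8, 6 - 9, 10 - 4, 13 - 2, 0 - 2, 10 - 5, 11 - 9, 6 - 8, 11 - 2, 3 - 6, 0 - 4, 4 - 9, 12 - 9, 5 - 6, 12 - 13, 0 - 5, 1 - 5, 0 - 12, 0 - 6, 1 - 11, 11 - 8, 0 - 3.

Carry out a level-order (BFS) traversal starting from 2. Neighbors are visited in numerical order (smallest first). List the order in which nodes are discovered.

Visit 2; enqueue 0, 10, 11, 13 → queue [0, 10, 11, 13]
Visit 0; enqueue 3, 4, 5, 6, 8, 12 → queue [10, 11, 13, 3, 4, 5, 6, 8, 12]
Visit 10 → queue [11, 13, 3, 4, 5, 6, 8, 12]
Visit 11; enqueue 1, 9 → queue [13, 3, 4, 5, 6, 8, 12, 1, 9]
Visit 13 → queue [3, 4, 5, 6, 8, 12, 1, 9]
Visit 3 → queue [4, 5, 6, 8, 12, 1, 9]
Visit 4 → queue [5, 6, 8, 12, 1, 9]
Visit 5; enqueue 7 → queue [6, 8, 12, 1, 9, 7]
Visit 6 → queue [8, 12, 1, 9, 7]
Visit 8 → queue [12, 1, 9, 7]
Visit 12 → queue [1, 9, 7]
Visit 1 → queue [9, 7]
Visit 9 → queue [7]
Visit 7 → queue []

2, 0, 10, 11, 13, 3, 4, 5, 6, 8, 12, 1, 9, 7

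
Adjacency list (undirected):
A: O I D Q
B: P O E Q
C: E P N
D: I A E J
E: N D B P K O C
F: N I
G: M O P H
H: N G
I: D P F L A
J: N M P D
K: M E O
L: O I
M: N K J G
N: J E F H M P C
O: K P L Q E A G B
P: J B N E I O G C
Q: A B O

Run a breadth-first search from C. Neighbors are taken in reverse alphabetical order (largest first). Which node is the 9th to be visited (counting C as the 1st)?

Visit C; enqueue P, N, E → queue [P, N, E]
Visit P; enqueue O, J, I, G, B → queue [N, E, O, J, I, G, B]
Visit N; enqueue M, H, F → queue [E, O, J, I, G, B, M, H, F]
Visit E; enqueue K, D → queue [O, J, I, G, B, M, H, F, K, D]
Visit O; enqueue Q, L, A → queue [J, I, G, B, M, H, F, K, D, Q, L, A]
Visit J → queue [I, G, B, M, H, F, K, D, Q, L, A]
Visit I → queue [G, B, M, H, F, K, D, Q, L, A]
Visit G → queue [B, M, H, F, K, D, Q, L, A]
Visit B → queue [M, H, F, K, D, Q, L, A]
Visit M → queue [H, F, K, D, Q, L, A]
Visit H → queue [F, K, D, Q, L, A]
Visit F → queue [K, D, Q, L, A]
Visit K → queue [D, Q, L, A]
Visit D → queue [Q, L, A]
Visit Q → queue [L, A]
Visit L → queue [A]
Visit A → queue []

Visit order: C, P, N, E, O, J, I, G, B, M, H, F, K, D, Q, L, A

B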